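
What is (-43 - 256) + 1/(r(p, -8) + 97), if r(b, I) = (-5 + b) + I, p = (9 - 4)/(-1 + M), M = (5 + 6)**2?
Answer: -603059/2017 ≈ -298.99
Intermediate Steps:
M = 121 (M = 11**2 = 121)
p = 1/24 (p = (9 - 4)/(-1 + 121) = 5/120 = 5*(1/120) = 1/24 ≈ 0.041667)
r(b, I) = -5 + I + b
(-43 - 256) + 1/(r(p, -8) + 97) = (-43 - 256) + 1/((-5 - 8 + 1/24) + 97) = -299 + 1/(-311/24 + 97) = -299 + 1/(2017/24) = -299 + 24/2017 = -603059/2017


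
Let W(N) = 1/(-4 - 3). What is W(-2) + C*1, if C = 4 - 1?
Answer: 20/7 ≈ 2.8571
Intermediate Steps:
W(N) = -⅐ (W(N) = 1/(-7) = -⅐)
C = 3
W(-2) + C*1 = -⅐ + 3*1 = -⅐ + 3 = 20/7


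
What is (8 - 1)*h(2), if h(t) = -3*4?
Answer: -84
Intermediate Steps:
h(t) = -12
(8 - 1)*h(2) = (8 - 1)*(-12) = 7*(-12) = -84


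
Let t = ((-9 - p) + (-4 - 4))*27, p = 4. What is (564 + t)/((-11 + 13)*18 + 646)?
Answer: -3/682 ≈ -0.0043988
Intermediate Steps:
t = -567 (t = ((-9 - 1*4) + (-4 - 4))*27 = ((-9 - 4) - 8)*27 = (-13 - 8)*27 = -21*27 = -567)
(564 + t)/((-11 + 13)*18 + 646) = (564 - 567)/((-11 + 13)*18 + 646) = -3/(2*18 + 646) = -3/(36 + 646) = -3/682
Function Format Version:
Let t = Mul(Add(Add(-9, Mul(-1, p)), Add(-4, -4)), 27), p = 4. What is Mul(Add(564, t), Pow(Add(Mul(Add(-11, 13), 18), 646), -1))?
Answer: Rational(-3, 682) ≈ -0.0043988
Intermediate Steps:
t = -567 (t = Mul(Add(Add(-9, Mul(-1, 4)), Add(-4, -4)), 27) = Mul(Add(Add(-9, -4), -8), 27) = Mul(Add(-13, -8), 27) = Mul(-21, 27) = -567)
Mul(Add(564, t), Pow(Add(Mul(Add(-11, 13), 18), 646), -1)) = Mul(Add(564, -567), Pow(Add(Mul(Add(-11, 13), 18), 646), -1)) = Mul(-3, Pow(Add(Mul(2, 18), 646), -1)) = Mul(-3, Pow(Add(36, 646), -1)) = Mul(-3, Pow(682, -1)) = Mul(-3, Rational(1, 682)) = Rational(-3, 682)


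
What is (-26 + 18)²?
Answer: 64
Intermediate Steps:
(-26 + 18)² = (-8)² = 64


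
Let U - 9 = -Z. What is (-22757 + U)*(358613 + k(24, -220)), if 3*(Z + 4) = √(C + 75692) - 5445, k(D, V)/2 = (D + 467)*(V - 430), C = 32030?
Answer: 5853569223 + 93229*√107722 ≈ 5.8842e+9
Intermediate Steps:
k(D, V) = 2*(-430 + V)*(467 + D) (k(D, V) = 2*((D + 467)*(V - 430)) = 2*((467 + D)*(-430 + V)) = 2*((-430 + V)*(467 + D)) = 2*(-430 + V)*(467 + D))
Z = -1819 + √107722/3 (Z = -4 + (√(32030 + 75692) - 5445)/3 = -4 + (√107722 - 5445)/3 = -4 + (-5445 + √107722)/3 = -4 + (-1815 + √107722/3) = -1819 + √107722/3 ≈ -1709.6)
U = 1828 - √107722/3 (U = 9 - (-1819 + √107722/3) = 9 + (1819 - √107722/3) = 1828 - √107722/3 ≈ 1718.6)
(-22757 + U)*(358613 + k(24, -220)) = (-22757 + (1828 - √107722/3))*(358613 + (-401620 - 860*24 + 934*(-220) + 2*24*(-220))) = (-20929 - √107722/3)*(358613 + (-401620 - 20640 - 205480 - 10560)) = (-20929 - √107722/3)*(358613 - 638300) = (-20929 - √107722/3)*(-279687) = 5853569223 + 93229*√107722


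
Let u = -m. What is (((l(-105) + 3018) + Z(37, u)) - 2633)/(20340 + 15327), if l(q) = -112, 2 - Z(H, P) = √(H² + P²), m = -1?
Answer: 275/35667 - √1370/35667 ≈ 0.0066725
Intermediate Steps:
u = 1 (u = -1*(-1) = 1)
Z(H, P) = 2 - √(H² + P²)
(((l(-105) + 3018) + Z(37, u)) - 2633)/(20340 + 15327) = (((-112 + 3018) + (2 - √(37² + 1²))) - 2633)/(20340 + 15327) = ((2906 + (2 - √(1369 + 1))) - 2633)/35667 = ((2906 + (2 - √1370)) - 2633)*(1/35667) = ((2908 - √1370) - 2633)*(1/35667) = (275 - √1370)*(1/35667) = 275/35667 - √1370/35667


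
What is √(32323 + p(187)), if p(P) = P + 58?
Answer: 2*√8142 ≈ 180.47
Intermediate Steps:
p(P) = 58 + P
√(32323 + p(187)) = √(32323 + (58 + 187)) = √(32323 + 245) = √32568 = 2*√8142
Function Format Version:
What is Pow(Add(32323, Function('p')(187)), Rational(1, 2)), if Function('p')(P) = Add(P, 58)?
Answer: Mul(2, Pow(8142, Rational(1, 2))) ≈ 180.47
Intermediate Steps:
Function('p')(P) = Add(58, P)
Pow(Add(32323, Function('p')(187)), Rational(1, 2)) = Pow(Add(32323, Add(58, 187)), Rational(1, 2)) = Pow(Add(32323, 245), Rational(1, 2)) = Pow(32568, Rational(1, 2)) = Mul(2, Pow(8142, Rational(1, 2)))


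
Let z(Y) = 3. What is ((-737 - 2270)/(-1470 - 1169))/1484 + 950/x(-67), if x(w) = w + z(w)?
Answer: -465033719/31330208 ≈ -14.843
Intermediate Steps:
x(w) = 3 + w (x(w) = w + 3 = 3 + w)
((-737 - 2270)/(-1470 - 1169))/1484 + 950/x(-67) = ((-737 - 2270)/(-1470 - 1169))/1484 + 950/(3 - 67) = -3007/(-2639)*(1/1484) + 950/(-64) = -3007*(-1/2639)*(1/1484) + 950*(-1/64) = (3007/2639)*(1/1484) - 475/32 = 3007/3916276 - 475/32 = -465033719/31330208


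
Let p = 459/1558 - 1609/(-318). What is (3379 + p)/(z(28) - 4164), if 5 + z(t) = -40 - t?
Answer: -419189515/524799057 ≈ -0.79876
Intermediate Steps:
z(t) = -45 - t (z(t) = -5 + (-40 - t) = -45 - t)
p = 663196/123861 (p = 459*(1/1558) - 1609*(-1/318) = 459/1558 + 1609/318 = 663196/123861 ≈ 5.3544)
(3379 + p)/(z(28) - 4164) = (3379 + 663196/123861)/((-45 - 1*28) - 4164) = 419189515/(123861*((-45 - 28) - 4164)) = 419189515/(123861*(-73 - 4164)) = (419189515/123861)/(-4237) = (419189515/123861)*(-1/4237) = -419189515/524799057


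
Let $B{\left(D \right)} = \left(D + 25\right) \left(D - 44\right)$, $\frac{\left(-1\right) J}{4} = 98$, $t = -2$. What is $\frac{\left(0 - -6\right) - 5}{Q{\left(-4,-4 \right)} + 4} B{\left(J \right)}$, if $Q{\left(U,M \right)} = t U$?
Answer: $\frac{40003}{3} \approx 13334.0$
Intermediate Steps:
$Q{\left(U,M \right)} = - 2 U$
$J = -392$ ($J = \left(-4\right) 98 = -392$)
$B{\left(D \right)} = \left(-44 + D\right) \left(25 + D\right)$ ($B{\left(D \right)} = \left(25 + D\right) \left(-44 + D\right) = \left(-44 + D\right) \left(25 + D\right)$)
$\frac{\left(0 - -6\right) - 5}{Q{\left(-4,-4 \right)} + 4} B{\left(J \right)} = \frac{\left(0 - -6\right) - 5}{\left(-2\right) \left(-4\right) + 4} \left(-1100 + \left(-392\right)^{2} - -7448\right) = \frac{\left(0 + 6\right) - 5}{8 + 4} \left(-1100 + 153664 + 7448\right) = \frac{6 - 5}{12} \cdot 160012 = 1 \cdot \frac{1}{12} \cdot 160012 = \frac{1}{12} \cdot 160012 = \frac{40003}{3}$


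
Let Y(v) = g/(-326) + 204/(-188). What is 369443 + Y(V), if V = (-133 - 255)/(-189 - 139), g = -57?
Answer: 5660591699/15322 ≈ 3.6944e+5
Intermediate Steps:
V = 97/82 (V = -388/(-328) = -388*(-1/328) = 97/82 ≈ 1.1829)
Y(v) = -13947/15322 (Y(v) = -57/(-326) + 204/(-188) = -57*(-1/326) + 204*(-1/188) = 57/326 - 51/47 = -13947/15322)
369443 + Y(V) = 369443 - 13947/15322 = 5660591699/15322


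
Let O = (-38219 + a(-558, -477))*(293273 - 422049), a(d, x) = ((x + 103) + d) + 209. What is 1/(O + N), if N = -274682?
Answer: 1/5014520310 ≈ 1.9942e-10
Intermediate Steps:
a(d, x) = 312 + d + x (a(d, x) = ((103 + x) + d) + 209 = (103 + d + x) + 209 = 312 + d + x)
O = 5014794992 (O = (-38219 + (312 - 558 - 477))*(293273 - 422049) = (-38219 - 723)*(-128776) = -38942*(-128776) = 5014794992)
1/(O + N) = 1/(5014794992 - 274682) = 1/5014520310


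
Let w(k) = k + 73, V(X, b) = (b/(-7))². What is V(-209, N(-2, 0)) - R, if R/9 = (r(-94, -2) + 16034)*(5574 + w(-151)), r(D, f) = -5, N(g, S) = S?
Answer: -792858456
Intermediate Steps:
V(X, b) = b²/49 (V(X, b) = (b*(-⅐))² = (-b/7)² = b²/49)
w(k) = 73 + k
R = 792858456 (R = 9*((-5 + 16034)*(5574 + (73 - 151))) = 9*(16029*(5574 - 78)) = 9*(16029*5496) = 9*88095384 = 792858456)
V(-209, N(-2, 0)) - R = (1/49)*0² - 1*792858456 = (1/49)*0 - 792858456 = 0 - 792858456 = -792858456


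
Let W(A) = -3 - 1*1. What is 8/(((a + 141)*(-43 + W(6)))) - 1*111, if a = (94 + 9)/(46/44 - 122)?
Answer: -1945623183/17527945 ≈ -111.00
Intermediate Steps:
W(A) = -4 (W(A) = -3 - 1 = -4)
a = -2266/2661 (a = 103/(46*(1/44) - 122) = 103/(23/22 - 122) = 103/(-2661/22) = 103*(-22/2661) = -2266/2661 ≈ -0.85156)
8/(((a + 141)*(-43 + W(6)))) - 1*111 = 8/(((-2266/2661 + 141)*(-43 - 4))) - 1*111 = 8/(((372935/2661)*(-47))) - 111 = 8/(-17527945/2661) - 111 = 8*(-2661/17527945) - 111 = -21288/17527945 - 111 = -1945623183/17527945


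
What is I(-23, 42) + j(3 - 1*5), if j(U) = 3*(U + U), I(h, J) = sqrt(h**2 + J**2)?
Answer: -12 + sqrt(2293) ≈ 35.885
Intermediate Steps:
I(h, J) = sqrt(J**2 + h**2)
j(U) = 6*U (j(U) = 3*(2*U) = 6*U)
I(-23, 42) + j(3 - 1*5) = sqrt(42**2 + (-23)**2) + 6*(3 - 1*5) = sqrt(1764 + 529) + 6*(3 - 5) = sqrt(2293) + 6*(-2) = sqrt(2293) - 12 = -12 + sqrt(2293)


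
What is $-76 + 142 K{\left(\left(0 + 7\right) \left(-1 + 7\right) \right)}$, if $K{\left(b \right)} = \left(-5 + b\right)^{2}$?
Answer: $194322$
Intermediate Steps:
$-76 + 142 K{\left(\left(0 + 7\right) \left(-1 + 7\right) \right)} = -76 + 142 \left(-5 + \left(0 + 7\right) \left(-1 + 7\right)\right)^{2} = -76 + 142 \left(-5 + 7 \cdot 6\right)^{2} = -76 + 142 \left(-5 + 42\right)^{2} = -76 + 142 \cdot 37^{2} = -76 + 142 \cdot 1369 = -76 + 194398 = 194322$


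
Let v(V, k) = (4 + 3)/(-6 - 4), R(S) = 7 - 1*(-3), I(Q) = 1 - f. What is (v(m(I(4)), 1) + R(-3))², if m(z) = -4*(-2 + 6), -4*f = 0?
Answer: 8649/100 ≈ 86.490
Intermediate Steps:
f = 0 (f = -¼*0 = 0)
I(Q) = 1 (I(Q) = 1 - 1*0 = 1 + 0 = 1)
R(S) = 10 (R(S) = 7 + 3 = 10)
m(z) = -16 (m(z) = -4*4 = -16)
v(V, k) = -7/10 (v(V, k) = 7/(-10) = 7*(-⅒) = -7/10)
(v(m(I(4)), 1) + R(-3))² = (-7/10 + 10)² = (93/10)² = 8649/100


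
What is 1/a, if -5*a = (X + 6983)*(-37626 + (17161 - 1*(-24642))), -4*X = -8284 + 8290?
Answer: -10/58323451 ≈ -1.7146e-7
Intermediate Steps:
X = -3/2 (X = -(-8284 + 8290)/4 = -1/4*6 = -3/2 ≈ -1.5000)
a = -58323451/10 (a = -(-3/2 + 6983)*(-37626 + (17161 - 1*(-24642)))/5 = -13963*(-37626 + (17161 + 24642))/10 = -13963*(-37626 + 41803)/10 = -13963*4177/10 = -1/5*58323451/2 = -58323451/10 ≈ -5.8323e+6)
1/a = 1/(-58323451/10) = -10/58323451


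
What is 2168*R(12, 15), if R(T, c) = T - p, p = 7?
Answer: 10840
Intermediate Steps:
R(T, c) = -7 + T (R(T, c) = T - 1*7 = T - 7 = -7 + T)
2168*R(12, 15) = 2168*(-7 + 12) = 2168*5 = 10840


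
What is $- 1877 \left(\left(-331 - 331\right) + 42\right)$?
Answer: $1163740$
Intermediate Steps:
$- 1877 \left(\left(-331 - 331\right) + 42\right) = - 1877 \left(-662 + 42\right) = \left(-1877\right) \left(-620\right) = 1163740$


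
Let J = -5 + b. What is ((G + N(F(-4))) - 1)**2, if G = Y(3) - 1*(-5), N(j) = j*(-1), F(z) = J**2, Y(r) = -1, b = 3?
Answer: 1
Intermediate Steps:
J = -2 (J = -5 + 3 = -2)
F(z) = 4 (F(z) = (-2)**2 = 4)
N(j) = -j
G = 4 (G = -1 - 1*(-5) = -1 + 5 = 4)
((G + N(F(-4))) - 1)**2 = ((4 - 1*4) - 1)**2 = ((4 - 4) - 1)**2 = (0 - 1)**2 = (-1)**2 = 1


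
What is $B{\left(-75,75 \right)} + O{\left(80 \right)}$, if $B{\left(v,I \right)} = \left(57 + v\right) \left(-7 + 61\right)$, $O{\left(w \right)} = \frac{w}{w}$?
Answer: $-971$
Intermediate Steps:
$O{\left(w \right)} = 1$
$B{\left(v,I \right)} = 3078 + 54 v$ ($B{\left(v,I \right)} = \left(57 + v\right) 54 = 3078 + 54 v$)
$B{\left(-75,75 \right)} + O{\left(80 \right)} = \left(3078 + 54 \left(-75\right)\right) + 1 = \left(3078 - 4050\right) + 1 = -972 + 1 = -971$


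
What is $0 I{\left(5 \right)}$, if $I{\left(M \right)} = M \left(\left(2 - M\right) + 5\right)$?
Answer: $0$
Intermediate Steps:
$I{\left(M \right)} = M \left(7 - M\right)$
$0 I{\left(5 \right)} = 0 \cdot 5 \left(7 - 5\right) = 0 \cdot 5 \cdot 2 = 0 \cdot 10 = 0$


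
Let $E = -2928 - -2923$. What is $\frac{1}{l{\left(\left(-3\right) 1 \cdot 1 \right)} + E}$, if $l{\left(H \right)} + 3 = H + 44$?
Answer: $\frac{1}{33} \approx 0.030303$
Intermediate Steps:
$l{\left(H \right)} = 41 + H$ ($l{\left(H \right)} = -3 + \left(H + 44\right) = -3 + \left(44 + H\right) = 41 + H$)
$E = -5$ ($E = -2928 + 2923 = -5$)
$\frac{1}{l{\left(\left(-3\right) 1 \cdot 1 \right)} + E} = \frac{1}{\left(41 + \left(-3\right) 1 \cdot 1\right) - 5} = \frac{1}{\left(41 - 3\right) - 5} = \frac{1}{38 - 5} = \frac{1}{33}$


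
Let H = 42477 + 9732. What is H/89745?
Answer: 17403/29915 ≈ 0.58175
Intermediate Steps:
H = 52209
H/89745 = 52209/89745 = 52209*(1/89745) = 17403/29915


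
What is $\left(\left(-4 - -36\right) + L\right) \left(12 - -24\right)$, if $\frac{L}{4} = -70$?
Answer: $-8928$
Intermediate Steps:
$L = -280$ ($L = 4 \left(-70\right) = -280$)
$\left(\left(-4 - -36\right) + L\right) \left(12 - -24\right) = \left(\left(-4 - -36\right) - 280\right) \left(12 - -24\right) = \left(\left(-4 + 36\right) - 280\right) \left(12 + 24\right) = \left(32 - 280\right) 36 = \left(-248\right) 36 = -8928$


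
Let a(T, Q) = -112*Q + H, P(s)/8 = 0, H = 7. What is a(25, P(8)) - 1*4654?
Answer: -4647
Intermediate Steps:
P(s) = 0 (P(s) = 8*0 = 0)
a(T, Q) = 7 - 112*Q (a(T, Q) = -112*Q + 7 = 7 - 112*Q)
a(25, P(8)) - 1*4654 = (7 - 112*0) - 1*4654 = (7 + 0) - 4654 = 7 - 4654 = -4647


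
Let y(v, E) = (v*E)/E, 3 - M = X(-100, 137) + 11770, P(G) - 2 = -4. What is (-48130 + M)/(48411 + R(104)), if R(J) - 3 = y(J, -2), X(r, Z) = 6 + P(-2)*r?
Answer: -60103/48518 ≈ -1.2388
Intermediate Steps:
P(G) = -2 (P(G) = 2 - 4 = -2)
X(r, Z) = 6 - 2*r
M = -11973 (M = 3 - ((6 - 2*(-100)) + 11770) = 3 - ((6 + 200) + 11770) = 3 - (206 + 11770) = 3 - 1*11976 = 3 - 11976 = -11973)
y(v, E) = v (y(v, E) = (E*v)/E = v)
R(J) = 3 + J
(-48130 + M)/(48411 + R(104)) = (-48130 - 11973)/(48411 + (3 + 104)) = -60103/(48411 + 107) = -60103/48518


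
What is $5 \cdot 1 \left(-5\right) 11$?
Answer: $-275$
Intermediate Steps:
$5 \cdot 1 \left(-5\right) 11 = 5 \left(-5\right) 11 = \left(-25\right) 11 = -275$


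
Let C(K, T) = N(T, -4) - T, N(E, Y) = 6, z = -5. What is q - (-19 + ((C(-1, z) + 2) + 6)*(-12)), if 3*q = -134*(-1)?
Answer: 875/3 ≈ 291.67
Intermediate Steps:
C(K, T) = 6 - T
q = 134/3 (q = (-134*(-1))/3 = (1/3)*134 = 134/3 ≈ 44.667)
q - (-19 + ((C(-1, z) + 2) + 6)*(-12)) = 134/3 - (-19 + (((6 - 1*(-5)) + 2) + 6)*(-12)) = 134/3 - (-19 + (((6 + 5) + 2) + 6)*(-12)) = 134/3 - (-19 + ((11 + 2) + 6)*(-12)) = 134/3 - (-19 + (13 + 6)*(-12)) = 134/3 - (-19 + 19*(-12)) = 134/3 - (-19 - 228) = 134/3 - 1*(-247) = 134/3 + 247 = 875/3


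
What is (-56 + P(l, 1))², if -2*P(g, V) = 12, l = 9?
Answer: 3844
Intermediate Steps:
P(g, V) = -6 (P(g, V) = -½*12 = -6)
(-56 + P(l, 1))² = (-56 - 6)² = (-62)² = 3844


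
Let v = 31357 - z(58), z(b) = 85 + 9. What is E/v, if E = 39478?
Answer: 39478/31263 ≈ 1.2628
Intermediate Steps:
z(b) = 94
v = 31263 (v = 31357 - 1*94 = 31357 - 94 = 31263)
E/v = 39478/31263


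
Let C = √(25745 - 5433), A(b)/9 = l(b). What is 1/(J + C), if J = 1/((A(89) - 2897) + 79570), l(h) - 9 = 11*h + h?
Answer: -86366/151508953938271 + 14918171912*√5078/151508953938271 ≈ 0.0070165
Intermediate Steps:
l(h) = 9 + 12*h (l(h) = 9 + (11*h + h) = 9 + 12*h)
A(b) = 81 + 108*b (A(b) = 9*(9 + 12*b) = 81 + 108*b)
C = 2*√5078 (C = √20312 = 2*√5078 ≈ 142.52)
J = 1/86366 (J = 1/(((81 + 108*89) - 2897) + 79570) = 1/(((81 + 9612) - 2897) + 79570) = 1/((9693 - 2897) + 79570) = 1/(6796 + 79570) = 1/86366 ≈ 1.1579e-5)
1/(J + C) = 1/(1/86366 + 2*√5078)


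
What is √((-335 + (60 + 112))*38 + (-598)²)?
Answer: √351410 ≈ 592.80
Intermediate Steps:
√((-335 + (60 + 112))*38 + (-598)²) = √((-335 + 172)*38 + 357604) = √(-163*38 + 357604) = √(-6194 + 357604) = √351410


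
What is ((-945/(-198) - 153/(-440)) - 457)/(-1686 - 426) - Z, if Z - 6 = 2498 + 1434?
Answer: -3659305813/929280 ≈ -3937.8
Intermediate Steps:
Z = 3938 (Z = 6 + (2498 + 1434) = 6 + 3932 = 3938)
((-945/(-198) - 153/(-440)) - 457)/(-1686 - 426) - Z = ((-945/(-198) - 153/(-440)) - 457)/(-1686 - 426) - 1*3938 = ((-945*(-1/198) - 153*(-1/440)) - 457)/(-2112) - 3938 = ((105/22 + 153/440) - 457)*(-1/2112) - 3938 = (2253/440 - 457)*(-1/2112) - 3938 = -198827/440*(-1/2112) - 3938 = 198827/929280 - 3938 = -3659305813/929280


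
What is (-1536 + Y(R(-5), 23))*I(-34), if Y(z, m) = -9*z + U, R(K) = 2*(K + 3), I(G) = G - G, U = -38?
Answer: 0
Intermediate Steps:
I(G) = 0
R(K) = 6 + 2*K (R(K) = 2*(3 + K) = 6 + 2*K)
Y(z, m) = -38 - 9*z (Y(z, m) = -9*z - 38 = -38 - 9*z)
(-1536 + Y(R(-5), 23))*I(-34) = (-1536 + (-38 - 9*(6 + 2*(-5))))*0 = (-1536 + (-38 - 9*(6 - 10)))*0 = (-1536 + (-38 - 9*(-4)))*0 = (-1536 + (-38 + 36))*0 = (-1536 - 2)*0 = -1538*0 = 0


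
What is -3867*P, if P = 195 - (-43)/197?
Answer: -148717086/197 ≈ -7.5491e+5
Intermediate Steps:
P = 38458/197 (P = 195 - (-43)/197 = 195 - 1*(-43/197) = 195 + 43/197 = 38458/197 ≈ 195.22)
-3867*P = -3867*38458/197 = -148717086/197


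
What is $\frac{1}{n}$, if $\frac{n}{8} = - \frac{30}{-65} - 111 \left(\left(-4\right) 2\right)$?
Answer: $\frac{13}{92400} \approx 0.00014069$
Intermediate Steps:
$n = \frac{92400}{13}$ ($n = 8 \left(- \frac{30}{-65} - 111 \left(\left(-4\right) 2\right)\right) = 8 \left(\left(-30\right) \left(- \frac{1}{65}\right) - -888\right) = 8 \left(\frac{6}{13} + 888\right) = 8 \cdot \frac{11550}{13} = \frac{92400}{13} \approx 7107.7$)
$\frac{1}{n} = \frac{1}{\frac{92400}{13}} = \frac{13}{92400}$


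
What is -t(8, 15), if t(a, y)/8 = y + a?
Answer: -184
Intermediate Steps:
t(a, y) = 8*a + 8*y (t(a, y) = 8*(y + a) = 8*(a + y) = 8*a + 8*y)
-t(8, 15) = -(8*8 + 8*15) = -(64 + 120) = -1*184 = -184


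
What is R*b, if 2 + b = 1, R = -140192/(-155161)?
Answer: -140192/155161 ≈ -0.90353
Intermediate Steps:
R = 140192/155161 (R = -140192*(-1/155161) = 140192/155161 ≈ 0.90353)
b = -1 (b = -2 + 1 = -1)
R*b = (140192/155161)*(-1) = -140192/155161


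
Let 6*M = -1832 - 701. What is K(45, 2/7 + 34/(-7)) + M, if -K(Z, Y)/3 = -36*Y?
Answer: -38467/42 ≈ -915.88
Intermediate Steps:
K(Z, Y) = 108*Y (K(Z, Y) = -(-108)*Y = 108*Y)
M = -2533/6 (M = (-1832 - 701)/6 = (⅙)*(-2533) = -2533/6 ≈ -422.17)
K(45, 2/7 + 34/(-7)) + M = 108*(2/7 + 34/(-7)) - 2533/6 = 108*(2*(⅐) + 34*(-⅐)) - 2533/6 = 108*(2/7 - 34/7) - 2533/6 = 108*(-32/7) - 2533/6 = -3456/7 - 2533/6 = -38467/42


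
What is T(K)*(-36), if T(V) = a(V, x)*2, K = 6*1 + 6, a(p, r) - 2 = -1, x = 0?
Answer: -72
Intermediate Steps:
a(p, r) = 1 (a(p, r) = 2 - 1 = 1)
K = 12 (K = 6 + 6 = 12)
T(V) = 2 (T(V) = 1*2 = 2)
T(K)*(-36) = 2*(-36) = -72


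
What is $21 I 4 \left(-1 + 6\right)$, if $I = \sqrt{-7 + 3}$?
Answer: $840 i \approx 840.0 i$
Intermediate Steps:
$I = 2 i$ ($I = \sqrt{-4} = 2 i \approx 2.0 i$)
$21 I 4 \left(-1 + 6\right) = 21 \cdot 2 i 4 \left(-1 + 6\right) = 42 i 4 \cdot 5 = 42 i 20 = 840 i$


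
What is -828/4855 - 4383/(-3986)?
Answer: 17979057/19352030 ≈ 0.92905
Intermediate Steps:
-828/4855 - 4383/(-3986) = -828*1/4855 - 4383*(-1/3986) = -828/4855 + 4383/3986 = 17979057/19352030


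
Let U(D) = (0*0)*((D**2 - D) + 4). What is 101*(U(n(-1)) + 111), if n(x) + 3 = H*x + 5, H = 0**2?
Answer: 11211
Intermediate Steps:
H = 0
n(x) = 2 (n(x) = -3 + (0*x + 5) = -3 + (0 + 5) = -3 + 5 = 2)
U(D) = 0 (U(D) = 0*(4 + D**2 - D) = 0)
101*(U(n(-1)) + 111) = 101*(0 + 111) = 101*111 = 11211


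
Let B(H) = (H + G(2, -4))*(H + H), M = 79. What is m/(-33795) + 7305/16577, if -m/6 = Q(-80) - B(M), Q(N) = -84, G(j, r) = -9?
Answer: -287177351/186739905 ≈ -1.5378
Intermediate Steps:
B(H) = 2*H*(-9 + H) (B(H) = (H - 9)*(H + H) = (-9 + H)*(2*H) = 2*H*(-9 + H))
m = 66864 (m = -6*(-84 - 2*79*(-9 + 79)) = -6*(-84 - 2*79*70) = -6*(-84 - 1*11060) = -6*(-84 - 11060) = -6*(-11144) = 66864)
m/(-33795) + 7305/16577 = 66864/(-33795) + 7305/16577 = 66864*(-1/33795) + 7305*(1/16577) = -22288/11265 + 7305/16577 = -287177351/186739905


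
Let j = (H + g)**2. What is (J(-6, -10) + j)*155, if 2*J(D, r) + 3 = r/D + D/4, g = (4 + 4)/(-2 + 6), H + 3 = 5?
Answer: 27125/12 ≈ 2260.4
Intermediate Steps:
H = 2 (H = -3 + 5 = 2)
g = 2 (g = 8/4 = 8*(1/4) = 2)
J(D, r) = -3/2 + D/8 + r/(2*D) (J(D, r) = -3/2 + (r/D + D/4)/2 = -3/2 + (D/4 + r/D)/2 = -3/2 + (D/8 + r/(2*D)) = -3/2 + D/8 + r/(2*D))
j = 16 (j = (2 + 2)**2 = 4**2 = 16)
(J(-6, -10) + j)*155 = ((1/8)*(4*(-10) - 6*(-12 - 6))/(-6) + 16)*155 = ((1/8)*(-1/6)*(-40 - 6*(-18)) + 16)*155 = ((1/8)*(-1/6)*(-40 + 108) + 16)*155 = ((1/8)*(-1/6)*68 + 16)*155 = (-17/12 + 16)*155 = (175/12)*155 = 27125/12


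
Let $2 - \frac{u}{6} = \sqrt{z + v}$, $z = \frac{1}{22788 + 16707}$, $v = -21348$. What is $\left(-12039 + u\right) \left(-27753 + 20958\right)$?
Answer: $81723465 + \frac{2718 i \sqrt{33299785034205}}{2633} \approx 8.1724 \cdot 10^{7} + 5.9569 \cdot 10^{6} i$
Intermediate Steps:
$z = \frac{1}{39495} \approx 2.532 \cdot 10^{-5}$
$u = 12 - \frac{2 i \sqrt{33299785034205}}{13165}$ ($u = 12 - 6 \sqrt{\frac{1}{39495} - 21348} = 12 - 6 \sqrt{- \frac{843139259}{39495}} = 12 - 6 \frac{i \sqrt{33299785034205}}{39495} = 12 - \frac{2 i \sqrt{33299785034205}}{13165} \approx 12.0 - 876.66 i$)
$\left(-12039 + u\right) \left(-27753 + 20958\right) = \left(-12039 + \left(12 - \frac{2 i \sqrt{33299785034205}}{13165}\right)\right) \left(-27753 + 20958\right) = \left(-12027 - \frac{2 i \sqrt{33299785034205}}{13165}\right) \left(-6795\right) = 81723465 + \frac{2718 i \sqrt{33299785034205}}{2633}$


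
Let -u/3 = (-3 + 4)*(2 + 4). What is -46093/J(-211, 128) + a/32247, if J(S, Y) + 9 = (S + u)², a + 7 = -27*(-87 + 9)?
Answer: -1376306203/1690774704 ≈ -0.81401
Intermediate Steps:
a = 2099 (a = -7 - 27*(-87 + 9) = -7 - 27*(-78) = -7 + 2106 = 2099)
u = -18 (u = -3*(-3 + 4)*(2 + 4) = -3*6 = -18)
J(S, Y) = -9 + (-18 + S)² (J(S, Y) = -9 + (S - 18)² = -9 + (-18 + S)²)
-46093/J(-211, 128) + a/32247 = -46093/(-9 + (-18 - 211)²) + 2099/32247 = -46093/(-9 + (-229)²) + 2099*(1/32247) = -46093/(-9 + 52441) + 2099/32247 = -46093/52432 + 2099/32247 = -1376306203/1690774704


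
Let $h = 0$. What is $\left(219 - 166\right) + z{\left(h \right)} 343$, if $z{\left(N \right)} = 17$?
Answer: $5884$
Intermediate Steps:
$\left(219 - 166\right) + z{\left(h \right)} 343 = \left(219 - 166\right) + 17 \cdot 343 = 53 + 5831 = 5884$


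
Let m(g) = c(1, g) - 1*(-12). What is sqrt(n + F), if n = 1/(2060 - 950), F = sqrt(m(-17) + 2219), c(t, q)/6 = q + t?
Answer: sqrt(1110 + 1232100*sqrt(2135))/1110 ≈ 6.7976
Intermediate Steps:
c(t, q) = 6*q + 6*t (c(t, q) = 6*(q + t) = 6*q + 6*t)
m(g) = 18 + 6*g (m(g) = (6*g + 6*1) - 1*(-12) = (6*g + 6) + 12 = (6 + 6*g) + 12 = 18 + 6*g)
F = sqrt(2135) (F = sqrt((18 + 6*(-17)) + 2219) = sqrt((18 - 102) + 2219) = sqrt(-84 + 2219) = sqrt(2135) ≈ 46.206)
n = 1/1110 ≈ 0.00090090
sqrt(n + F) = sqrt(1/1110 + sqrt(2135))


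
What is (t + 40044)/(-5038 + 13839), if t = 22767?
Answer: 62811/8801 ≈ 7.1368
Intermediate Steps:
(t + 40044)/(-5038 + 13839) = (22767 + 40044)/(-5038 + 13839) = 62811/8801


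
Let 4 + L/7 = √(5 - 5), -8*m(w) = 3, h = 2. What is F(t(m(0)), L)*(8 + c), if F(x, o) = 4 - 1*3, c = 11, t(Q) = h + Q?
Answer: 19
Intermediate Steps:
m(w) = -3/8 (m(w) = -⅛*3 = -3/8)
t(Q) = 2 + Q
L = -28 (L = -28 + 7*√(5 - 5) = -28 + 7*√0 = -28 + 7*0 = -28 + 0 = -28)
F(x, o) = 1 (F(x, o) = 4 - 3 = 1)
F(t(m(0)), L)*(8 + c) = 1*(8 + 11) = 1*19 = 19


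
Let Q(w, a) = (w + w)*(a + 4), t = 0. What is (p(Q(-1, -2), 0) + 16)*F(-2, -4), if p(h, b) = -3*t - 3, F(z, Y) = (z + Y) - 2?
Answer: -104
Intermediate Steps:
F(z, Y) = -2 + Y + z (F(z, Y) = (Y + z) - 2 = -2 + Y + z)
Q(w, a) = 2*w*(4 + a) (Q(w, a) = (2*w)*(4 + a) = 2*w*(4 + a))
p(h, b) = -3 (p(h, b) = -3*0 - 3 = 0 - 3 = -3)
(p(Q(-1, -2), 0) + 16)*F(-2, -4) = (-3 + 16)*(-2 - 4 - 2) = 13*(-8) = -104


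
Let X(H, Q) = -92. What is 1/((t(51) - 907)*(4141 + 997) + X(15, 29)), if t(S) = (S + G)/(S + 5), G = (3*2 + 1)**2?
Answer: -1/4651083 ≈ -2.1500e-7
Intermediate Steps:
G = 49 (G = (6 + 1)**2 = 7**2 = 49)
t(S) = (49 + S)/(5 + S) (t(S) = (S + 49)/(S + 5) = (49 + S)/(5 + S))
1/((t(51) - 907)*(4141 + 997) + X(15, 29)) = 1/(((49 + 51)/(5 + 51) - 907)*(4141 + 997) - 92) = 1/((100/56 - 907)*5138 - 92) = 1/(((1/56)*100 - 907)*5138 - 92) = 1/((25/14 - 907)*5138 - 92) = 1/(-12673/14*5138 - 92) = 1/(-4650991 - 92) = 1/(-4651083) = -1/4651083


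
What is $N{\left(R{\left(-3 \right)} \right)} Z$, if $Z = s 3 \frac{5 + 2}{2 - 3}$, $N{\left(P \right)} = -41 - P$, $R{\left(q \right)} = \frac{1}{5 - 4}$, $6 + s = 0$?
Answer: $-5292$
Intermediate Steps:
$s = -6$ ($s = -6 + 0 = -6$)
$R{\left(q \right)} = 1$ ($R{\left(q \right)} = 1^{-1} = 1$)
$Z = 126$ ($Z = \left(-6\right) 3 \frac{5 + 2}{2 - 3} = - 18 \frac{7}{-1} = - 18 \cdot 7 \left(-1\right) = \left(-18\right) \left(-7\right) = 126$)
$N{\left(R{\left(-3 \right)} \right)} Z = \left(-41 - 1\right) 126 = \left(-42\right) 126 = -5292$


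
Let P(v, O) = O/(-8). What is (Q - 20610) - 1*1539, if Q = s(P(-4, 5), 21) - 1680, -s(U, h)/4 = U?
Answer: -47653/2 ≈ -23827.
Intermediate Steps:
P(v, O) = -O/8 (P(v, O) = O*(-⅛) = -O/8)
s(U, h) = -4*U
Q = -3355/2 (Q = -(-1)*5/2 - 1680 = -4*(-5/8) - 1680 = 5/2 - 1680 = -3355/2 ≈ -1677.5)
(Q - 20610) - 1*1539 = (-3355/2 - 20610) - 1*1539 = -44575/2 - 1539 = -47653/2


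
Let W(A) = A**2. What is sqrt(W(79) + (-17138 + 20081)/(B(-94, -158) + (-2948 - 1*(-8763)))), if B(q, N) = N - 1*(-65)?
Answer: sqrt(204355193290)/5722 ≈ 79.003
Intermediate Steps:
B(q, N) = 65 + N (B(q, N) = N + 65 = 65 + N)
sqrt(W(79) + (-17138 + 20081)/(B(-94, -158) + (-2948 - 1*(-8763)))) = sqrt(79**2 + (-17138 + 20081)/((65 - 158) + (-2948 - 1*(-8763)))) = sqrt(6241 + 2943/(-93 + (-2948 + 8763))) = sqrt(6241 + 2943/(-93 + 5815)) = sqrt(6241 + 2943/5722) = sqrt(35713945/5722) = sqrt(204355193290)/5722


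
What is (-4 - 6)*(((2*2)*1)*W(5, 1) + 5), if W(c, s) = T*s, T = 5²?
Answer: -1050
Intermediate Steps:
T = 25
W(c, s) = 25*s
(-4 - 6)*(((2*2)*1)*W(5, 1) + 5) = (-4 - 6)*(((2*2)*1)*(25*1) + 5) = -10*((4*1)*25 + 5) = -10*(4*25 + 5) = -10*(100 + 5) = -10*105 = -1050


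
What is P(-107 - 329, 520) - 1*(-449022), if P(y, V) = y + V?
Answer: 449106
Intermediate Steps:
P(y, V) = V + y
P(-107 - 329, 520) - 1*(-449022) = (520 + (-107 - 329)) - 1*(-449022) = (520 - 436) + 449022 = 84 + 449022 = 449106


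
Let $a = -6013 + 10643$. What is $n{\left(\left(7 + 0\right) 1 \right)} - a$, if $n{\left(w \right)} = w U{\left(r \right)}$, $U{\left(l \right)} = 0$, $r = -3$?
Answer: $-4630$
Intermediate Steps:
$n{\left(w \right)} = 0$ ($n{\left(w \right)} = w 0 = 0$)
$a = 4630$
$n{\left(\left(7 + 0\right) 1 \right)} - a = 0 - 4630 = -4630$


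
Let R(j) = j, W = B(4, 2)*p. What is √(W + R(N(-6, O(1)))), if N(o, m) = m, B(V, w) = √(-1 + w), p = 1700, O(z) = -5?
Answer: √1695 ≈ 41.170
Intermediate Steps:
W = 1700 (W = √(-1 + 2)*1700 = √1*1700 = 1*1700 = 1700)
√(W + R(N(-6, O(1)))) = √(1700 - 5) = √1695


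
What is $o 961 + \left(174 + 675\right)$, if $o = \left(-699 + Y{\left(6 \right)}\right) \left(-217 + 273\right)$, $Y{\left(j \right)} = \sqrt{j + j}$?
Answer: $-37616535 + 107632 \sqrt{3} \approx -3.743 \cdot 10^{7}$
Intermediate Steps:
$Y{\left(j \right)} = \sqrt{2} \sqrt{j}$ ($Y{\left(j \right)} = \sqrt{2 j} = \sqrt{2} \sqrt{j}$)
$o = -39144 + 112 \sqrt{3}$ ($o = \left(-699 + \sqrt{2} \sqrt{6}\right) \left(-217 + 273\right) = \left(-699 + 2 \sqrt{3}\right) 56 = -39144 + 112 \sqrt{3} \approx -38950.0$)
$o 961 + \left(174 + 675\right) = \left(-39144 + 112 \sqrt{3}\right) 961 + \left(174 + 675\right) = \left(-37617384 + 107632 \sqrt{3}\right) + 849 = -37616535 + 107632 \sqrt{3}$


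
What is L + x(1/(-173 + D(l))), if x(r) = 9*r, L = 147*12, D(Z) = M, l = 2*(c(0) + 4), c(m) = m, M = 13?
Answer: 282231/160 ≈ 1763.9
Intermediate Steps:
l = 8 (l = 2*(0 + 4) = 2*4 = 8)
D(Z) = 13
L = 1764
L + x(1/(-173 + D(l))) = 1764 + 9/(-173 + 13) = 1764 + 9/(-160) = 1764 + 9*(-1/160) = 1764 - 9/160 = 282231/160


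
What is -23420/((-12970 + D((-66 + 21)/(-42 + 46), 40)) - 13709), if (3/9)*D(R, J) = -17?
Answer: 2342/2673 ≈ 0.87617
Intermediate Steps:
D(R, J) = -51 (D(R, J) = 3*(-17) = -51)
-23420/((-12970 + D((-66 + 21)/(-42 + 46), 40)) - 13709) = -23420/((-12970 - 51) - 13709) = -23420/(-13021 - 13709) = -23420/(-26730) = -23420*(-1/26730) = 2342/2673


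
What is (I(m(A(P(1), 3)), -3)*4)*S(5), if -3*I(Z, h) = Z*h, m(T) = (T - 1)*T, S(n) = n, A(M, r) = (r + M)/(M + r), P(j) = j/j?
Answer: 0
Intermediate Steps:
P(j) = 1
A(M, r) = 1 (A(M, r) = (M + r)/(M + r) = 1)
m(T) = T*(-1 + T) (m(T) = (-1 + T)*T = T*(-1 + T))
I(Z, h) = -Z*h/3
(I(m(A(P(1), 3)), -3)*4)*S(5) = (-1/3*1*(-1 + 1)*(-3)*4)*5 = (-1/3*1*0*(-3)*4)*5 = (-1/3*0*(-3)*4)*5 = (0*4)*5 = 0*5 = 0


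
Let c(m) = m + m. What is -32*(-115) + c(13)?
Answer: 3706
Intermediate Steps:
c(m) = 2*m
-32*(-115) + c(13) = -32*(-115) + 2*13 = 3680 + 26 = 3706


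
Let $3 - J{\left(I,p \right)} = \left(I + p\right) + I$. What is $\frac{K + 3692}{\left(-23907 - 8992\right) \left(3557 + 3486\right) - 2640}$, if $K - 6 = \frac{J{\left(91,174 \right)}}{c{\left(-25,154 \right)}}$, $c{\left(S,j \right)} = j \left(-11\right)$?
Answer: $- \frac{481905}{30193634086} \approx -1.596 \cdot 10^{-5}$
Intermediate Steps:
$c{\left(S,j \right)} = - 11 j$
$J{\left(I,p \right)} = 3 - p - 2 I$ ($J{\left(I,p \right)} = 3 - \left(\left(I + p\right) + I\right) = 3 - \left(p + 2 I\right) = 3 - p - 2 I$)
$K = \frac{10517}{1694}$ ($K = 6 + \frac{3 - 174 - 182}{\left(-11\right) 154} = 6 + \frac{3 - 174 - 182}{-1694} = 6 - - \frac{353}{1694} = 6 + \frac{353}{1694} = \frac{10517}{1694} \approx 6.2084$)
$\frac{K + 3692}{\left(-23907 - 8992\right) \left(3557 + 3486\right) - 2640} = \frac{\frac{10517}{1694} + 3692}{\left(-23907 - 8992\right) \left(3557 + 3486\right) - 2640} = \frac{6264765}{1694 \left(\left(-32899\right) 7043 - 2640\right)} = \frac{6264765}{1694 \left(-231707657 - 2640\right)} = \frac{6264765}{1694 \left(-231710297\right)} = \frac{6264765}{1694} \left(- \frac{1}{231710297}\right) = - \frac{481905}{30193634086}$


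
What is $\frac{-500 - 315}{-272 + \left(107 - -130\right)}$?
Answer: $\frac{163}{7} \approx 23.286$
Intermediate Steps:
$\frac{-500 - 315}{-272 + \left(107 - -130\right)} = - \frac{815}{-272 + \left(107 + 130\right)} = - \frac{815}{-272 + 237} = - \frac{815}{-35} = \left(-815\right) \left(- \frac{1}{35}\right) = \frac{163}{7}$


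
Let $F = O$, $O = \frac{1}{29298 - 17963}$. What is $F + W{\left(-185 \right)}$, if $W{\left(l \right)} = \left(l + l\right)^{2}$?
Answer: $\frac{1551761501}{11335} \approx 1.369 \cdot 10^{5}$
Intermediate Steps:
$O = \frac{1}{11335} \approx 8.8222 \cdot 10^{-5}$
$F = \frac{1}{11335} \approx 8.8222 \cdot 10^{-5}$
$W{\left(l \right)} = 4 l^{2}$ ($W{\left(l \right)} = \left(2 l\right)^{2} = 4 l^{2}$)
$F + W{\left(-185 \right)} = \frac{1}{11335} + 4 \left(-185\right)^{2} = \frac{1}{11335} + 4 \cdot 34225 = \frac{1}{11335} + 136900 = \frac{1551761501}{11335}$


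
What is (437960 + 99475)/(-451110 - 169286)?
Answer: -537435/620396 ≈ -0.86628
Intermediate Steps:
(437960 + 99475)/(-451110 - 169286) = 537435/(-620396) = 537435*(-1/620396) = -537435/620396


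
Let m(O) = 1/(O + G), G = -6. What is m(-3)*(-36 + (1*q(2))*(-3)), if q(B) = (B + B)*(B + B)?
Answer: 28/3 ≈ 9.3333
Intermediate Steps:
q(B) = 4*B² (q(B) = (2*B)*(2*B) = 4*B²)
m(O) = 1/(-6 + O) (m(O) = 1/(O - 6) = 1/(-6 + O))
m(-3)*(-36 + (1*q(2))*(-3)) = (-36 + (1*(4*2²))*(-3))/(-6 - 3) = (-36 + (1*(4*4))*(-3))/(-9) = -(-36 + (1*16)*(-3))/9 = -(-36 + 16*(-3))/9 = -(-36 - 48)/9 = -⅑*(-84) = 28/3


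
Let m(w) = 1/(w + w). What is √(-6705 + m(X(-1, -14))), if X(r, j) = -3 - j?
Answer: I*√3245198/22 ≈ 81.884*I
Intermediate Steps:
m(w) = 1/(2*w)
√(-6705 + m(X(-1, -14))) = √(-6705 + 1/(2*(-3 - 1*(-14)))) = √(-6705 + 1/(2*(-3 + 14))) = √(-6705 + (½)/11) = √(-6705 + (½)*(1/11)) = √(-6705 + 1/22) = √(-147509/22) = I*√3245198/22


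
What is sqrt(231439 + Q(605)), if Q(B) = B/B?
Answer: 4*sqrt(14465) ≈ 481.08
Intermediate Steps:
Q(B) = 1
sqrt(231439 + Q(605)) = sqrt(231439 + 1) = sqrt(231440) = 4*sqrt(14465)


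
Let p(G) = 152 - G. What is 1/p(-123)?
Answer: 1/275 ≈ 0.0036364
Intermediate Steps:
1/p(-123) = 1/(152 - 1*(-123)) = 1/(152 + 123) = 1/275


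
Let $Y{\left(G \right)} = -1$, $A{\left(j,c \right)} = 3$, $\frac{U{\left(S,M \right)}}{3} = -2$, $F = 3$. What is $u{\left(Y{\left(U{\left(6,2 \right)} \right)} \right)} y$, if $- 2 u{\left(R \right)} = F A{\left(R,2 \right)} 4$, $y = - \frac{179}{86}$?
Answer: $\frac{1611}{43} \approx 37.465$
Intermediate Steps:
$U{\left(S,M \right)} = -6$ ($U{\left(S,M \right)} = 3 \left(-2\right) = -6$)
$y = - \frac{179}{86}$ ($y = \left(-179\right) \frac{1}{86} = - \frac{179}{86} \approx -2.0814$)
$u{\left(R \right)} = -18$ ($u{\left(R \right)} = - \frac{3 \cdot 3 \cdot 4}{2} = - \frac{9 \cdot 4}{2} = \left(- \frac{1}{2}\right) 36 = -18$)
$u{\left(Y{\left(U{\left(6,2 \right)} \right)} \right)} y = \left(-18\right) \left(- \frac{179}{86}\right) = \frac{1611}{43}$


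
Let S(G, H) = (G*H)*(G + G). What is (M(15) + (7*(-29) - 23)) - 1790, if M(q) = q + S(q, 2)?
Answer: -1101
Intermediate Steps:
S(G, H) = 2*H*G**2 (S(G, H) = (G*H)*(2*G) = 2*H*G**2)
M(q) = q + 4*q**2 (M(q) = q + 2*2*q**2 = q + 4*q**2)
(M(15) + (7*(-29) - 23)) - 1790 = (15*(1 + 4*15) + (7*(-29) - 23)) - 1790 = (15*(1 + 60) + (-203 - 23)) - 1790 = (15*61 - 226) - 1790 = (915 - 226) - 1790 = 689 - 1790 = -1101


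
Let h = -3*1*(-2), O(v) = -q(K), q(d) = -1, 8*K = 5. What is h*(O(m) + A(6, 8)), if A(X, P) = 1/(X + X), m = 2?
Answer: 13/2 ≈ 6.5000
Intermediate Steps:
K = 5/8 (K = (⅛)*5 = 5/8 ≈ 0.62500)
A(X, P) = 1/(2*X)
O(v) = 1 (O(v) = -1*(-1) = 1)
h = 6 (h = -3*(-2) = 6)
h*(O(m) + A(6, 8)) = 6*(1 + (½)/6) = 6*(1 + (½)*(⅙)) = 6*(1 + 1/12) = 6*(13/12) = 13/2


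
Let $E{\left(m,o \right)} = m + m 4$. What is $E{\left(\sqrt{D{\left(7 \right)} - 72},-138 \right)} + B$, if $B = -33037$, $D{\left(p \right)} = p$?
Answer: $-33037 + 5 i \sqrt{65} \approx -33037.0 + 40.311 i$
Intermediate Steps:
$E{\left(m,o \right)} = 5 m$ ($E{\left(m,o \right)} = m + 4 m = 5 m$)
$E{\left(\sqrt{D{\left(7 \right)} - 72},-138 \right)} + B = 5 \sqrt{7 - 72} - 33037 = 5 \sqrt{-65} - 33037 = 5 i \sqrt{65} - 33037 = -33037 + 5 i \sqrt{65}$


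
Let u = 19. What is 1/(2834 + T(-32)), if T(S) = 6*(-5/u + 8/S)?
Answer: 38/107575 ≈ 0.00035324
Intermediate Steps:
T(S) = -30/19 + 48/S (T(S) = 6*(-5/19 + 8/S) = -30/19 + 48/S)
1/(2834 + T(-32)) = 1/(2834 + (-30/19 + 48/(-32))) = 1/(2834 + (-30/19 + 48*(-1/32))) = 1/(2834 + (-30/19 - 3/2)) = 1/(2834 - 117/38) = 1/(107575/38) = 38/107575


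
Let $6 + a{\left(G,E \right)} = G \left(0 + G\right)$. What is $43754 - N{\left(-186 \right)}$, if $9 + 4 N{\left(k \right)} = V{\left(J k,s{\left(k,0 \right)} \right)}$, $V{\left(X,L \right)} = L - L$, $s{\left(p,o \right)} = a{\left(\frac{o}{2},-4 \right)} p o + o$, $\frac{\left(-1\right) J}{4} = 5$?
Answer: $\frac{175025}{4} \approx 43756.0$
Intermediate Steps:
$J = -20$ ($J = \left(-4\right) 5 = -20$)
$a{\left(G,E \right)} = -6 + G^{2}$ ($a{\left(G,E \right)} = -6 + G \left(0 + G\right) = -6 + G G = -6 + G^{2}$)
$s{\left(p,o \right)} = o + o p \left(-6 + \frac{o^{2}}{4}\right)$ ($s{\left(p,o \right)} = \left(-6 + \left(\frac{o}{2}\right)^{2}\right) p o + o = \left(-6 + \frac{o^{2}}{4}\right) p o + o = p \left(-6 + \frac{o^{2}}{4}\right) o + o = o p \left(-6 + \frac{o^{2}}{4}\right) + o = o + o p \left(-6 + \frac{o^{2}}{4}\right)$)
$V{\left(X,L \right)} = 0$
$N{\left(k \right)} = - \frac{9}{4}$ ($N{\left(k \right)} = - \frac{9}{4} + \frac{1}{4} \cdot 0 = - \frac{9}{4} + 0 = - \frac{9}{4}$)
$43754 - N{\left(-186 \right)} = 43754 - - \frac{9}{4} = 43754 + \frac{9}{4} = \frac{175025}{4}$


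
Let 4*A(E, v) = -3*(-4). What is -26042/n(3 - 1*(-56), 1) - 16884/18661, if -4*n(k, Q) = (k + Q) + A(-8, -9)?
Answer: 1942815356/1175643 ≈ 1652.6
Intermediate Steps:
A(E, v) = 3 (A(E, v) = (-3*(-4))/4 = (1/4)*12 = 3)
n(k, Q) = -3/4 - Q/4 - k/4 (n(k, Q) = -((k + Q) + 3)/4 = -((Q + k) + 3)/4 = -(3 + Q + k)/4 = -3/4 - Q/4 - k/4)
-26042/n(3 - 1*(-56), 1) - 16884/18661 = -26042/(-3/4 - 1/4*1 - (3 - 1*(-56))/4) - 16884/18661 = -26042/(-3/4 - 1/4 - (3 + 56)/4) - 16884*1/18661 = -26042/(-3/4 - 1/4 - 1/4*59) - 16884/18661 = -26042/(-3/4 - 1/4 - 59/4) - 16884/18661 = -26042/(-63/4) - 16884/18661 = -26042*(-4/63) - 16884/18661 = 104168/63 - 16884/18661 = 1942815356/1175643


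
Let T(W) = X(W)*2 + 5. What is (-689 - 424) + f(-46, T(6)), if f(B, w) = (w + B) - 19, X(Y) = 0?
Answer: -1173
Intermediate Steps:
T(W) = 5 (T(W) = 0*2 + 5 = 0 + 5 = 5)
f(B, w) = -19 + B + w (f(B, w) = (B + w) - 19 = -19 + B + w)
(-689 - 424) + f(-46, T(6)) = (-689 - 424) + (-19 - 46 + 5) = -1113 - 60 = -1173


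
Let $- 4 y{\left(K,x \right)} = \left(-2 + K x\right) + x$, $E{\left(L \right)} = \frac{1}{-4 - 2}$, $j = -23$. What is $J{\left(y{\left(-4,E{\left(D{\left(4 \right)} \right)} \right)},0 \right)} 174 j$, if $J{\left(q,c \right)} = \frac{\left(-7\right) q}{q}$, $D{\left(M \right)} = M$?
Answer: $28014$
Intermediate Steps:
$E{\left(L \right)} = - \frac{1}{6}$ ($E{\left(L \right)} = \frac{1}{-6} = - \frac{1}{6}$)
$y{\left(K,x \right)} = \frac{1}{2} - \frac{x}{4} - \frac{K x}{4}$ ($y{\left(K,x \right)} = - \frac{\left(-2 + K x\right) + x}{4} = - \frac{-2 + x + K x}{4} = \frac{1}{2} - \frac{x}{4} - \frac{K x}{4}$)
$J{\left(q,c \right)} = -7$
$J{\left(y{\left(-4,E{\left(D{\left(4 \right)} \right)} \right)},0 \right)} 174 j = \left(-7\right) 174 \left(-23\right) = \left(-1218\right) \left(-23\right) = 28014$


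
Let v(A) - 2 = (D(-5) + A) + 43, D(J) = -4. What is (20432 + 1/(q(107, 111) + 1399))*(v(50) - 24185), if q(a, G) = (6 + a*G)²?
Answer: -34757320395638799/70603544 ≈ -4.9229e+8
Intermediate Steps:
v(A) = 41 + A (v(A) = 2 + ((-4 + A) + 43) = 2 + (39 + A) = 41 + A)
q(a, G) = (6 + G*a)²
(20432 + 1/(q(107, 111) + 1399))*(v(50) - 24185) = (20432 + 1/((6 + 111*107)² + 1399))*((41 + 50) - 24185) = (20432 + 1/((6 + 11877)² + 1399))*(91 - 24185) = (20432 + 1/(11883² + 1399))*(-24094) = (20432 + 1/(141205689 + 1399))*(-24094) = (20432 + 1/141207088)*(-24094) = (2885143222017/141207088)*(-24094) = -34757320395638799/70603544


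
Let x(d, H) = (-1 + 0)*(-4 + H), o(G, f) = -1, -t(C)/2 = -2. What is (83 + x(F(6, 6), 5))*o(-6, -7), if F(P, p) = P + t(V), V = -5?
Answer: -82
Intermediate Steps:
t(C) = 4 (t(C) = -2*(-2) = 4)
F(P, p) = 4 + P (F(P, p) = P + 4 = 4 + P)
x(d, H) = 4 - H (x(d, H) = -(-4 + H) = 4 - H)
(83 + x(F(6, 6), 5))*o(-6, -7) = (83 + (4 - 1*5))*(-1) = (83 + (4 - 5))*(-1) = (83 - 1)*(-1) = 82*(-1) = -82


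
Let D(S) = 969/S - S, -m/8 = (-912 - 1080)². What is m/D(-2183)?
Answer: -8662283712/595565 ≈ -14545.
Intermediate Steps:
m = -31744512 (m = -8*(-912 - 1080)² = -8*(-1992)² = -8*3968064 = -31744512)
D(S) = -S + 969/S
m/D(-2183) = -31744512/(-1*(-2183) + 969/(-2183)) = -31744512/(2183 + 969*(-1/2183)) = -31744512/(2183 - 969/2183) = -31744512/4764520/2183 = -31744512*2183/4764520 = -8662283712/595565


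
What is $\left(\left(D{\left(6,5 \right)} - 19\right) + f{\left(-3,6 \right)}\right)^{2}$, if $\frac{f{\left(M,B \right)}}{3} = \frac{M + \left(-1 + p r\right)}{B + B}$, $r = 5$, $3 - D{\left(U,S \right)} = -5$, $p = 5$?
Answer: $\frac{529}{16} \approx 33.063$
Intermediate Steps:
$D{\left(U,S \right)} = 8$ ($D{\left(U,S \right)} = 3 - -5 = 3 + 5 = 8$)
$f{\left(M,B \right)} = \frac{3 \left(24 + M\right)}{2 B}$ ($f{\left(M,B \right)} = 3 \frac{M + \left(-1 + 5 \cdot 5\right)}{B + B} = 3 \frac{M + \left(-1 + 25\right)}{2 B} = 3 \left(M + 24\right) \frac{1}{2 B} = 3 \left(24 + M\right) \frac{1}{2 B} = 3 \frac{24 + M}{2 B} = \frac{3 \left(24 + M\right)}{2 B}$)
$\left(\left(D{\left(6,5 \right)} - 19\right) + f{\left(-3,6 \right)}\right)^{2} = \left(\left(8 - 19\right) + \frac{3 \left(24 - 3\right)}{2 \cdot 6}\right)^{2} = \left(-11 + \frac{3}{2} \cdot \frac{1}{6} \cdot 21\right)^{2} = \left(-11 + \frac{21}{4}\right)^{2} = \left(- \frac{23}{4}\right)^{2} = \frac{529}{16}$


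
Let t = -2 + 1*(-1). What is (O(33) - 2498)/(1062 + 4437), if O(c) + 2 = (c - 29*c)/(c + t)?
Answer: -1406/3055 ≈ -0.46023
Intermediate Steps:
t = -3 (t = -2 - 1 = -3)
O(c) = -2 - 28*c/(-3 + c) (O(c) = -2 + (c - 29*c)/(c - 3) = -2 + (-28*c)/(-3 + c) = -2 - 28*c/(-3 + c))
(O(33) - 2498)/(1062 + 4437) = (6*(1 - 5*33)/(-3 + 33) - 2498)/(1062 + 4437) = (6*(1 - 165)/30 - 2498)/5499 = (6*(1/30)*(-164) - 2498)*(1/5499) = (-164/5 - 2498)*(1/5499) = -12654/5*1/5499 = -1406/3055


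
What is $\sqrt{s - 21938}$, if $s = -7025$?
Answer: $i \sqrt{28963} \approx 170.19 i$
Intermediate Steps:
$\sqrt{s - 21938} = \sqrt{-7025 - 21938} = \sqrt{-28963} = i \sqrt{28963}$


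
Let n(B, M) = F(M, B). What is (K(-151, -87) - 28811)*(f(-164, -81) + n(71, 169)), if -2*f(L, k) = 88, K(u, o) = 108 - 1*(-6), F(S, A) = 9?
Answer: 1004395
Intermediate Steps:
n(B, M) = 9
K(u, o) = 114 (K(u, o) = 108 + 6 = 114)
f(L, k) = -44 (f(L, k) = -½*88 = -44)
(K(-151, -87) - 28811)*(f(-164, -81) + n(71, 169)) = (114 - 28811)*(-44 + 9) = -28697*(-35) = 1004395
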